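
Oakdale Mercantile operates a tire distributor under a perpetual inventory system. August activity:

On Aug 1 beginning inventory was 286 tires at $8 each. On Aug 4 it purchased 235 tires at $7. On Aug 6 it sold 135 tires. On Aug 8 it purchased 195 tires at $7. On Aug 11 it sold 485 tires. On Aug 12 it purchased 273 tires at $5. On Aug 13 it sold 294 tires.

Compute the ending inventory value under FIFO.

Aug 6, 135 sold [FIFO — oldest first]: 135 @ $8 = $1,080
Aug 11, 485 sold [FIFO — oldest first]: 151 @ $8 + 235 @ $7 + 99 @ $7 = $3,546
Aug 13, 294 sold [FIFO — oldest first]: 96 @ $7 + 198 @ $5 = $1,662
Total COGS = $1,080 + $3,546 + $1,662 = $6,288
Ending inventory: 75 @ $5 = $375

Ending inventory = $375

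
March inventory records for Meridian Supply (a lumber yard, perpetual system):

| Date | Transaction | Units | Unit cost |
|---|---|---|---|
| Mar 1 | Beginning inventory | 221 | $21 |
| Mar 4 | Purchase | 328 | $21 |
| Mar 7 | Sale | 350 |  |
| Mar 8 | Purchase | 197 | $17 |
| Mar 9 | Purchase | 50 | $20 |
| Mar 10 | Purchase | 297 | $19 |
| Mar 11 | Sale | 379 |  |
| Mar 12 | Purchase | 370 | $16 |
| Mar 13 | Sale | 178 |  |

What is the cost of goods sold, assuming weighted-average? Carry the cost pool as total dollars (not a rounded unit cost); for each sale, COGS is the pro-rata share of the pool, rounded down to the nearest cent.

COGS = $17,697.77

After Mar 1: 221 on hand, pool $4,641.00 (≈ $21.0000 each)
After Mar 4: 549 on hand, pool $11,529.00 (≈ $21.0000 each)
Mar 7, sell 350: 350/549 × $11,529.00 → $7,350.00
After Mar 8: 396 on hand, pool $7,528.00 (≈ $19.0101 each)
After Mar 9: 446 on hand, pool $8,528.00 (≈ $19.1211 each)
After Mar 10: 743 on hand, pool $14,171.00 (≈ $19.0727 each)
Mar 11, sell 379: 379/743 × $14,171.00 → $7,228.54
After Mar 12: 734 on hand, pool $12,862.46 (≈ $17.5238 each)
Mar 13, sell 178: 178/734 × $12,862.46 → $3,119.23
Total COGS = $7,350.00 + $7,228.54 + $3,119.23 = $17,697.77
Ending inventory (cost pool remaining) = $9,743.23
Check: goods available $27,441.00 = COGS $17,697.77 + ending $9,743.23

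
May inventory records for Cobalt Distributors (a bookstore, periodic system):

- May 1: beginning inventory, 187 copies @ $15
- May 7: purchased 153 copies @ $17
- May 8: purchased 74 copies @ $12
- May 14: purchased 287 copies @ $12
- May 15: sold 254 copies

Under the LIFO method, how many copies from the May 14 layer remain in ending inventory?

33

May 15, 254 sold [LIFO — newest first]: 254 @ $12 = $3,048
Ending inventory: 187 @ $15 + 153 @ $17 + 74 @ $12 + 33 @ $12 = $6,690
Check: goods available $9,738 = COGS $3,048 + ending $6,690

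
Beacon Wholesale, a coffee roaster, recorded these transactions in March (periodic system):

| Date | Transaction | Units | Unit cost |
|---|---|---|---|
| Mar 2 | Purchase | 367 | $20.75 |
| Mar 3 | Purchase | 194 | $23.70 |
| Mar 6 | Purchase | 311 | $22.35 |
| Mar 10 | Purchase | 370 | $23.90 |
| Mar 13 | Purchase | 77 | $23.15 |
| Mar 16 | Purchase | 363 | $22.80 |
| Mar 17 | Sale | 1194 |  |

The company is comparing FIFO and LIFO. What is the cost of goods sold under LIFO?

COGS = $27,582.90

FIFO COGS: 367 @ $20.75 + 194 @ $23.70 + 311 @ $22.35 + 322 @ $23.90 = $26,859.70
LIFO COGS: 363 @ $22.80 + 77 @ $23.15 + 370 @ $23.90 + 311 @ $22.35 + 73 @ $23.70 = $27,582.90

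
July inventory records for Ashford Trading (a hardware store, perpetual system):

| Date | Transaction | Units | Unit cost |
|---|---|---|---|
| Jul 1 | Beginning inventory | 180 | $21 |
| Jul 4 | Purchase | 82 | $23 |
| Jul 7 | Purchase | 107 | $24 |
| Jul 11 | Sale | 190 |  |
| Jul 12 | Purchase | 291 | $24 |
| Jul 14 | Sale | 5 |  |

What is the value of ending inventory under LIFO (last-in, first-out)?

Jul 11, 190 sold [LIFO — newest first]: 107 @ $24 + 82 @ $23 + 1 @ $21 = $4,475
Jul 14, 5 sold [LIFO — newest first]: 5 @ $24 = $120
Total COGS = $4,475 + $120 = $4,595
Ending inventory: 179 @ $21 + 286 @ $24 = $10,623

Ending inventory = $10,623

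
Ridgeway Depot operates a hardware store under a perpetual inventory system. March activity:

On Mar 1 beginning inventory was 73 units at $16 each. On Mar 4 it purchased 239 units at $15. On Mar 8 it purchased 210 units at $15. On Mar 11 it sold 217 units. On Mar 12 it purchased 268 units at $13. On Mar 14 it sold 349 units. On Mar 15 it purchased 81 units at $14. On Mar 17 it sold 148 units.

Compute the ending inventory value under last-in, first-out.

Mar 11, 217 sold [LIFO — newest first]: 210 @ $15 + 7 @ $15 = $3,255
Mar 14, 349 sold [LIFO — newest first]: 268 @ $13 + 81 @ $15 = $4,699
Mar 17, 148 sold [LIFO — newest first]: 81 @ $14 + 67 @ $15 = $2,139
Total COGS = $3,255 + $4,699 + $2,139 = $10,093
Ending inventory: 73 @ $16 + 84 @ $15 = $2,428

Ending inventory = $2,428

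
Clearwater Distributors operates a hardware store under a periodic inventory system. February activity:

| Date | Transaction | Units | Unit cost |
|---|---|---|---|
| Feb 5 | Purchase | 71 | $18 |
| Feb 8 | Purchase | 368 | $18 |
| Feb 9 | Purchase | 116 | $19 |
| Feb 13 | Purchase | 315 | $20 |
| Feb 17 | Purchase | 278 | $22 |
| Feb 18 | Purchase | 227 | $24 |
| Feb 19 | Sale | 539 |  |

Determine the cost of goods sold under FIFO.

COGS = $9,802

Feb 19, 539 sold [FIFO — oldest first]: 71 @ $18 + 368 @ $18 + 100 @ $19 = $9,802
Ending inventory: 16 @ $19 + 315 @ $20 + 278 @ $22 + 227 @ $24 = $18,168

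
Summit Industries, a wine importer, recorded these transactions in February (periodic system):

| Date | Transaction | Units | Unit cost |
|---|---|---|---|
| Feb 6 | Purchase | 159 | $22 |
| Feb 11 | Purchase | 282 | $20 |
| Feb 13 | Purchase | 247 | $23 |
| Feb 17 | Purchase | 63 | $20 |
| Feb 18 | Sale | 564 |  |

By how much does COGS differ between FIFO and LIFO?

$54

FIFO COGS: 159 @ $22 + 282 @ $20 + 123 @ $23 = $11,967
LIFO COGS: 63 @ $20 + 247 @ $23 + 254 @ $20 = $12,021
Difference = |$11,967 − $12,021| = $54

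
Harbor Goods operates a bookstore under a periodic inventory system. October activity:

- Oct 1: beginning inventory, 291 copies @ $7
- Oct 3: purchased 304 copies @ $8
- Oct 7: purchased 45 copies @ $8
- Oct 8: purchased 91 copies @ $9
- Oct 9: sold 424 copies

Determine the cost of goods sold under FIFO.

Oct 9, 424 sold [FIFO — oldest first]: 291 @ $7 + 133 @ $8 = $3,101
Ending inventory: 171 @ $8 + 45 @ $8 + 91 @ $9 = $2,547

COGS = $3,101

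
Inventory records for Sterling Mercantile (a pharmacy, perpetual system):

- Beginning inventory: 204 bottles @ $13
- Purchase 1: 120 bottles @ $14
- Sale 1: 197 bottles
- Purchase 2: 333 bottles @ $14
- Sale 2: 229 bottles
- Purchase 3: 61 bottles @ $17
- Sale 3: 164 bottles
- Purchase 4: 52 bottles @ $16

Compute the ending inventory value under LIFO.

Ending inventory = $2,497

Sale 1 (197) [LIFO — newest first]: 120 @ $14 + 77 @ $13 = $2,681
Sale 2 (229) [LIFO — newest first]: 229 @ $14 = $3,206
Sale 3 (164) [LIFO — newest first]: 61 @ $17 + 103 @ $14 = $2,479
Total COGS = $2,681 + $3,206 + $2,479 = $8,366
Ending inventory: 127 @ $13 + 1 @ $14 + 52 @ $16 = $2,497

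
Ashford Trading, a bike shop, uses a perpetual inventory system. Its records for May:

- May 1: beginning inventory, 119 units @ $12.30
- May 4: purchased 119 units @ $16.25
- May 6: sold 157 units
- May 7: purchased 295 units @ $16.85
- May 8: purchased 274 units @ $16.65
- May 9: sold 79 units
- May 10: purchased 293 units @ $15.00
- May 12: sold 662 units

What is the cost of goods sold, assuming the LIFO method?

COGS = $14,290.15

May 6, 157 sold [LIFO — newest first]: 119 @ $16.25 + 38 @ $12.30 = $2,401.15
May 9, 79 sold [LIFO — newest first]: 79 @ $16.65 = $1,315.35
May 12, 662 sold [LIFO — newest first]: 293 @ $15.00 + 195 @ $16.65 + 174 @ $16.85 = $10,573.65
Total COGS = $2,401.15 + $1,315.35 + $10,573.65 = $14,290.15
Ending inventory: 81 @ $12.30 + 121 @ $16.85 = $3,035.15
Check: goods available $17,325.30 = COGS $14,290.15 + ending $3,035.15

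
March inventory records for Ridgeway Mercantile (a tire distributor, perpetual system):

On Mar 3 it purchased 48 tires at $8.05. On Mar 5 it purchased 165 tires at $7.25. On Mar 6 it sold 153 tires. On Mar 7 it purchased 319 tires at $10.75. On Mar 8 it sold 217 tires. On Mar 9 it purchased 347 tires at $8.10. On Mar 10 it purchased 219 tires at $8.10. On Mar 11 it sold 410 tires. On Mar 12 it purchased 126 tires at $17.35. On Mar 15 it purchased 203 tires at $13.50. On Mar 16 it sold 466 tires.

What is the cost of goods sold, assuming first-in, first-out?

Mar 6, 153 sold [FIFO — oldest first]: 48 @ $8.05 + 105 @ $7.25 = $1,147.65
Mar 8, 217 sold [FIFO — oldest first]: 60 @ $7.25 + 157 @ $10.75 = $2,122.75
Mar 11, 410 sold [FIFO — oldest first]: 162 @ $10.75 + 248 @ $8.10 = $3,750.30
Mar 16, 466 sold [FIFO — oldest first]: 99 @ $8.10 + 219 @ $8.10 + 126 @ $17.35 + 22 @ $13.50 = $5,058.90
Total COGS = $1,147.65 + $2,122.75 + $3,750.30 + $5,058.90 = $12,079.60
Ending inventory: 181 @ $13.50 = $2,443.50

COGS = $12,079.60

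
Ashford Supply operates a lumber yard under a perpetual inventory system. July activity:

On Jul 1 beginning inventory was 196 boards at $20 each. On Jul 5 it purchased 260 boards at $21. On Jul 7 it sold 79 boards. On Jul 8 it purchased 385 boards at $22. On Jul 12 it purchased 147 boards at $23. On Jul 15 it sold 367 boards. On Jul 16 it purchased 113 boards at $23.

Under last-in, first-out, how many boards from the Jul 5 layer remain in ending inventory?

Jul 7, 79 sold [LIFO — newest first]: 79 @ $21 = $1,659
Jul 15, 367 sold [LIFO — newest first]: 147 @ $23 + 220 @ $22 = $8,221
Total COGS = $1,659 + $8,221 = $9,880
Ending inventory: 196 @ $20 + 181 @ $21 + 165 @ $22 + 113 @ $23 = $13,950

181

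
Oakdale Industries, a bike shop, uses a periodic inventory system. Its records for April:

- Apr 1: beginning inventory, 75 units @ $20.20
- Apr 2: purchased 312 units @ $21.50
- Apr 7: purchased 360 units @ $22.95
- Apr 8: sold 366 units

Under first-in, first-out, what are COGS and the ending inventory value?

Apr 8, 366 sold [FIFO — oldest first]: 75 @ $20.20 + 291 @ $21.50 = $7,771.50
Ending inventory: 21 @ $21.50 + 360 @ $22.95 = $8,713.50
Check: goods available $16,485.00 = COGS $7,771.50 + ending $8,713.50

COGS = $7,771.50; ending inventory = $8,713.50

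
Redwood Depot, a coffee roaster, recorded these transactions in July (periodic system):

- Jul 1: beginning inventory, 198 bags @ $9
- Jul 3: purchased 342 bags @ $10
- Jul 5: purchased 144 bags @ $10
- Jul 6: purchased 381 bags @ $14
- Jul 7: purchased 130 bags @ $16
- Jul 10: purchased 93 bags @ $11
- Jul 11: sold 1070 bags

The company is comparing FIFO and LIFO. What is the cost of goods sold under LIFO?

FIFO COGS: 198 @ $9 + 342 @ $10 + 144 @ $10 + 381 @ $14 + 5 @ $16 = $12,056
LIFO COGS: 93 @ $11 + 130 @ $16 + 381 @ $14 + 144 @ $10 + 322 @ $10 = $13,097

COGS = $13,097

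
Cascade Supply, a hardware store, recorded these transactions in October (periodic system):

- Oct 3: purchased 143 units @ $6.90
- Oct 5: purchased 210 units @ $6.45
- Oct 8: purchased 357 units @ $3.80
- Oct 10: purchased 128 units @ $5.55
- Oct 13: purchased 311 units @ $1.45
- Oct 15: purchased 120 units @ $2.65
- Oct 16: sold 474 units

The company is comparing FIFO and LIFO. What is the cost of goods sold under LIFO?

FIFO COGS: 143 @ $6.90 + 210 @ $6.45 + 121 @ $3.80 = $2,801.00
LIFO COGS: 120 @ $2.65 + 311 @ $1.45 + 43 @ $5.55 = $1,007.60

COGS = $1,007.60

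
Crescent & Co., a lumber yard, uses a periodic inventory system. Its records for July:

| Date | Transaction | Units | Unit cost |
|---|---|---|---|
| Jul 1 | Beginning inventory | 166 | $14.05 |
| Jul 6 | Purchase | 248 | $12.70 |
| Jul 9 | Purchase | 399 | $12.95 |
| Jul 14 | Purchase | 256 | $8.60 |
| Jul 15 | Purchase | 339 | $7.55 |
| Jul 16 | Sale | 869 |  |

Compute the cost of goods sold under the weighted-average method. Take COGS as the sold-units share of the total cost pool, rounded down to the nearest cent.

COGS = $9,510.85

Jul 16, sell 869: 869/1408 × $15,410.00 → $9,510.85
Ending inventory (cost pool remaining) = $5,899.15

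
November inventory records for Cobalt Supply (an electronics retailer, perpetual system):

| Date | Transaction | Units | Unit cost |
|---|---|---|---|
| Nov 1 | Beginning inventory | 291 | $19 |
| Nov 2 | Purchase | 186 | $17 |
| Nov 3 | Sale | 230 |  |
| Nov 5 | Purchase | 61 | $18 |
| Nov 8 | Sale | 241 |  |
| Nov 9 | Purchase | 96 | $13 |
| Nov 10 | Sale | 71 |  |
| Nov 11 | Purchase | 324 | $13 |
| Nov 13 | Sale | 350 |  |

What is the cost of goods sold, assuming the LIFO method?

COGS = $13,995

Nov 3, 230 sold [LIFO — newest first]: 186 @ $17 + 44 @ $19 = $3,998
Nov 8, 241 sold [LIFO — newest first]: 61 @ $18 + 180 @ $19 = $4,518
Nov 10, 71 sold [LIFO — newest first]: 71 @ $13 = $923
Nov 13, 350 sold [LIFO — newest first]: 324 @ $13 + 25 @ $13 + 1 @ $19 = $4,556
Total COGS = $3,998 + $4,518 + $923 + $4,556 = $13,995
Ending inventory: 66 @ $19 = $1,254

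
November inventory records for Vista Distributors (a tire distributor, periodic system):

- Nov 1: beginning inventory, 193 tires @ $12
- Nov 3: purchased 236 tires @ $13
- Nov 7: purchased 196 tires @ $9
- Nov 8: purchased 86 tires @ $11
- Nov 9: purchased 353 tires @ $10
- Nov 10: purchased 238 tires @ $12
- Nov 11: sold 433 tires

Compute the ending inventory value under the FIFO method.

Ending inventory = $9,060

Nov 11, 433 sold [FIFO — oldest first]: 193 @ $12 + 236 @ $13 + 4 @ $9 = $5,420
Ending inventory: 192 @ $9 + 86 @ $11 + 353 @ $10 + 238 @ $12 = $9,060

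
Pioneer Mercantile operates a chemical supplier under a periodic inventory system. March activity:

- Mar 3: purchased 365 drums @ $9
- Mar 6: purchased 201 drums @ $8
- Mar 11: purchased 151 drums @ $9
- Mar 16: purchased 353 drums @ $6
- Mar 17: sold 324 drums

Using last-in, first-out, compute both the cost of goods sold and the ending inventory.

COGS = $1,944; ending inventory = $6,426

Mar 17, 324 sold [LIFO — newest first]: 324 @ $6 = $1,944
Ending inventory: 365 @ $9 + 201 @ $8 + 151 @ $9 + 29 @ $6 = $6,426
Check: goods available $8,370 = COGS $1,944 + ending $6,426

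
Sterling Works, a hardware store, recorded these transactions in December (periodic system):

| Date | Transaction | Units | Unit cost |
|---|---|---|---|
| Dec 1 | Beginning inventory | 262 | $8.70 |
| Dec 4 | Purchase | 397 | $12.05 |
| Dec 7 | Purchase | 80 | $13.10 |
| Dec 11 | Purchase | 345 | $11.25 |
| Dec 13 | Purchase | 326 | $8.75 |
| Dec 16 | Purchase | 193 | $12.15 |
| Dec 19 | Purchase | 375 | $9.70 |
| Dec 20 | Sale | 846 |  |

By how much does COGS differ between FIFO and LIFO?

FIFO COGS: 262 @ $8.70 + 397 @ $12.05 + 80 @ $13.10 + 107 @ $11.25 = $9,315.00
LIFO COGS: 375 @ $9.70 + 193 @ $12.15 + 278 @ $8.75 = $8,414.95
Difference = |$9,315.00 − $8,414.95| = $900.05

$900.05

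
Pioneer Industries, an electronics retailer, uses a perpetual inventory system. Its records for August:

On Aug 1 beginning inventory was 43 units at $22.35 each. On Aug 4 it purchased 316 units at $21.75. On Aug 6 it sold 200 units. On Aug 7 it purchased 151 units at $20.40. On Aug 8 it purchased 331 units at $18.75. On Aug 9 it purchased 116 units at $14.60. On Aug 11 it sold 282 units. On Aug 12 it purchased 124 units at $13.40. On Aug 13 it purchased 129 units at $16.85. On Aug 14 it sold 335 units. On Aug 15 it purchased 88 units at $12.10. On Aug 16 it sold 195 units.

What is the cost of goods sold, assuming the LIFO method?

Aug 6, 200 sold [LIFO — newest first]: 200 @ $21.75 = $4,350.00
Aug 11, 282 sold [LIFO — newest first]: 116 @ $14.60 + 166 @ $18.75 = $4,806.10
Aug 14, 335 sold [LIFO — newest first]: 129 @ $16.85 + 124 @ $13.40 + 82 @ $18.75 = $5,372.75
Aug 16, 195 sold [LIFO — newest first]: 88 @ $12.10 + 83 @ $18.75 + 24 @ $20.40 = $3,110.65
Total COGS = $4,350.00 + $4,806.10 + $5,372.75 + $3,110.65 = $17,639.50
Ending inventory: 43 @ $22.35 + 116 @ $21.75 + 127 @ $20.40 = $6,074.85
Check: goods available $23,714.35 = COGS $17,639.50 + ending $6,074.85

COGS = $17,639.50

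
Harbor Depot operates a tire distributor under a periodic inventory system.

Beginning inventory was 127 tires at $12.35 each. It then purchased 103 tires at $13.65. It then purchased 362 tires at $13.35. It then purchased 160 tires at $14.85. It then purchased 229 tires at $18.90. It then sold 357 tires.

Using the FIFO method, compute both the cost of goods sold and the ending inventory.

COGS = $4,669.85; ending inventory = $9,841.35

Sale 1 (357) [FIFO — oldest first]: 127 @ $12.35 + 103 @ $13.65 + 127 @ $13.35 = $4,669.85
Ending inventory: 235 @ $13.35 + 160 @ $14.85 + 229 @ $18.90 = $9,841.35
Check: goods available $14,511.20 = COGS $4,669.85 + ending $9,841.35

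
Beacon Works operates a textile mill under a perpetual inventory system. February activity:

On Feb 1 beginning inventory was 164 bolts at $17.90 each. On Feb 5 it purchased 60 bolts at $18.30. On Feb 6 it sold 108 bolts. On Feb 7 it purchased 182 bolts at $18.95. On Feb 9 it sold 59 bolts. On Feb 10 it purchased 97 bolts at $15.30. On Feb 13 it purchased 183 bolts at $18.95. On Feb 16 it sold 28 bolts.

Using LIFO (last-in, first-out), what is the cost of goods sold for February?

Feb 6, 108 sold [LIFO — newest first]: 60 @ $18.30 + 48 @ $17.90 = $1,957.20
Feb 9, 59 sold [LIFO — newest first]: 59 @ $18.95 = $1,118.05
Feb 16, 28 sold [LIFO — newest first]: 28 @ $18.95 = $530.60
Total COGS = $1,957.20 + $1,118.05 + $530.60 = $3,605.85
Ending inventory: 116 @ $17.90 + 123 @ $18.95 + 97 @ $15.30 + 155 @ $18.95 = $8,828.60

COGS = $3,605.85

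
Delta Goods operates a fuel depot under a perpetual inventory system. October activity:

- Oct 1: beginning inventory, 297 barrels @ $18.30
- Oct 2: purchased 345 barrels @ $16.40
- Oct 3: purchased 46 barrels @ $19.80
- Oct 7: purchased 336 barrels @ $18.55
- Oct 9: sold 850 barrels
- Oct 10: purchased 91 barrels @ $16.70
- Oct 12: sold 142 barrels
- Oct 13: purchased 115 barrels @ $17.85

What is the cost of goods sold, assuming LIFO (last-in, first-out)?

Oct 9, 850 sold [LIFO — newest first]: 336 @ $18.55 + 46 @ $19.80 + 345 @ $16.40 + 123 @ $18.30 = $15,052.50
Oct 12, 142 sold [LIFO — newest first]: 91 @ $16.70 + 51 @ $18.30 = $2,453.00
Total COGS = $15,052.50 + $2,453.00 = $17,505.50
Ending inventory: 123 @ $18.30 + 115 @ $17.85 = $4,303.65

COGS = $17,505.50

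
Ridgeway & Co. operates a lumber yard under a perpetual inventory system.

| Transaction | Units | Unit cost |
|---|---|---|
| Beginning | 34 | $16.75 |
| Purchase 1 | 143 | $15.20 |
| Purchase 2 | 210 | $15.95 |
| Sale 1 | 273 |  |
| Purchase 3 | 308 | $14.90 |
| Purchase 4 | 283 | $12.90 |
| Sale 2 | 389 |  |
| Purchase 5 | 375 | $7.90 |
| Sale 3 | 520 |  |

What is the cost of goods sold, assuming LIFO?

COGS = $14,660.20

Sale 1 (273) [LIFO — newest first]: 210 @ $15.95 + 63 @ $15.20 = $4,307.10
Sale 2 (389) [LIFO — newest first]: 283 @ $12.90 + 106 @ $14.90 = $5,230.10
Sale 3 (520) [LIFO — newest first]: 375 @ $7.90 + 145 @ $14.90 = $5,123.00
Total COGS = $4,307.10 + $5,230.10 + $5,123.00 = $14,660.20
Ending inventory: 34 @ $16.75 + 80 @ $15.20 + 57 @ $14.90 = $2,634.80
Check: goods available $17,295.00 = COGS $14,660.20 + ending $2,634.80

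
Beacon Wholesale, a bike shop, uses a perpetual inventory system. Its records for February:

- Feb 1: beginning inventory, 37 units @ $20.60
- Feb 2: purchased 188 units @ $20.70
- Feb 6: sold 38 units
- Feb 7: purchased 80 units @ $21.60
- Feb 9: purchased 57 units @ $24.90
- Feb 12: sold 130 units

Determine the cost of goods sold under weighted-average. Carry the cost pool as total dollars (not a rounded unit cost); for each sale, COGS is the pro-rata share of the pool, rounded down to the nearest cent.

COGS = $3,600.68

After Feb 1: 37 on hand, pool $762.20 (≈ $20.6000 each)
After Feb 2: 225 on hand, pool $4,653.80 (≈ $20.6836 each)
Feb 6, sell 38: 38/225 × $4,653.80 → $785.97
After Feb 7: 267 on hand, pool $5,595.83 (≈ $20.9582 each)
After Feb 9: 324 on hand, pool $7,015.13 (≈ $21.6516 each)
Feb 12, sell 130: 130/324 × $7,015.13 → $2,814.71
Total COGS = $785.97 + $2,814.71 = $3,600.68
Ending inventory (cost pool remaining) = $4,200.42
Check: goods available $7,801.10 = COGS $3,600.68 + ending $4,200.42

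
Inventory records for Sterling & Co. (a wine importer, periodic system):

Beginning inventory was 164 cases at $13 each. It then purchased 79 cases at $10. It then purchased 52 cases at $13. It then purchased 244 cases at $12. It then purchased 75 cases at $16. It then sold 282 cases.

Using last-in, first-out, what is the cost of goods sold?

COGS = $3,684

Sale 1 (282) [LIFO — newest first]: 75 @ $16 + 207 @ $12 = $3,684
Ending inventory: 164 @ $13 + 79 @ $10 + 52 @ $13 + 37 @ $12 = $4,042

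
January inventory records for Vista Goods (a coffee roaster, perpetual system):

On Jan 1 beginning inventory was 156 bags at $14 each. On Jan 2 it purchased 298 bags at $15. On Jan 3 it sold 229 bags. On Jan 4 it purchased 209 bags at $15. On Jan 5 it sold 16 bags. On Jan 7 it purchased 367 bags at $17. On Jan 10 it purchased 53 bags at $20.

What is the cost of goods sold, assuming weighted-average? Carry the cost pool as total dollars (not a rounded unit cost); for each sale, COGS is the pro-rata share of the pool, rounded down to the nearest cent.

After Jan 1: 156 on hand, pool $2,184.00 (≈ $14.0000 each)
After Jan 2: 454 on hand, pool $6,654.00 (≈ $14.6564 each)
Jan 3, sell 229: 229/454 × $6,654.00 → $3,356.31
After Jan 4: 434 on hand, pool $6,432.69 (≈ $14.8219 each)
Jan 5, sell 16: 16/434 × $6,432.69 → $237.14
After Jan 7: 785 on hand, pool $12,434.55 (≈ $15.8402 each)
After Jan 10: 838 on hand, pool $13,494.55 (≈ $16.1033 each)
Total COGS = $3,356.31 + $237.14 = $3,593.45
Ending inventory (cost pool remaining) = $13,494.55

COGS = $3,593.45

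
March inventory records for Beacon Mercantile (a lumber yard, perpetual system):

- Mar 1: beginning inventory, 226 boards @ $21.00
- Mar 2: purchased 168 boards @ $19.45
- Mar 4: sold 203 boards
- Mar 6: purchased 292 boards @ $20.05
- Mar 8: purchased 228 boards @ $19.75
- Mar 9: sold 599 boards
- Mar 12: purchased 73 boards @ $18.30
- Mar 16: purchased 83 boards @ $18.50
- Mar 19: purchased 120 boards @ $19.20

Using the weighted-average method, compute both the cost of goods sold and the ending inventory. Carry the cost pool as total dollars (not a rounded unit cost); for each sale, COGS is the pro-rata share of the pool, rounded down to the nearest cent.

COGS = $16,127.67; ending inventory = $7,418.93

After Mar 1: 226 on hand, pool $4,746.00 (≈ $21.0000 each)
After Mar 2: 394 on hand, pool $8,013.60 (≈ $20.3391 each)
Mar 4, sell 203: 203/394 × $8,013.60 → $4,128.83
After Mar 6: 483 on hand, pool $9,739.37 (≈ $20.1643 each)
After Mar 8: 711 on hand, pool $14,242.37 (≈ $20.0315 each)
Mar 9, sell 599: 599/711 × $14,242.37 → $11,998.84
After Mar 12: 185 on hand, pool $3,579.43 (≈ $19.3483 each)
After Mar 16: 268 on hand, pool $5,114.93 (≈ $19.0856 each)
After Mar 19: 388 on hand, pool $7,418.93 (≈ $19.1210 each)
Total COGS = $4,128.83 + $11,998.84 = $16,127.67
Ending inventory (cost pool remaining) = $7,418.93
Check: goods available $23,546.60 = COGS $16,127.67 + ending $7,418.93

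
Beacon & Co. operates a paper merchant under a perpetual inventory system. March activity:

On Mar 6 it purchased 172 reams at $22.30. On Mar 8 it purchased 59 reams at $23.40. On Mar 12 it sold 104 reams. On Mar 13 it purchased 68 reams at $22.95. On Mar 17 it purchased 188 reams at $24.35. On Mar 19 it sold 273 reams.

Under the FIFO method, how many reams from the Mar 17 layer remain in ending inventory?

110

Mar 12, 104 sold [FIFO — oldest first]: 104 @ $22.30 = $2,319.20
Mar 19, 273 sold [FIFO — oldest first]: 68 @ $22.30 + 59 @ $23.40 + 68 @ $22.95 + 78 @ $24.35 = $6,356.90
Total COGS = $2,319.20 + $6,356.90 = $8,676.10
Ending inventory: 110 @ $24.35 = $2,678.50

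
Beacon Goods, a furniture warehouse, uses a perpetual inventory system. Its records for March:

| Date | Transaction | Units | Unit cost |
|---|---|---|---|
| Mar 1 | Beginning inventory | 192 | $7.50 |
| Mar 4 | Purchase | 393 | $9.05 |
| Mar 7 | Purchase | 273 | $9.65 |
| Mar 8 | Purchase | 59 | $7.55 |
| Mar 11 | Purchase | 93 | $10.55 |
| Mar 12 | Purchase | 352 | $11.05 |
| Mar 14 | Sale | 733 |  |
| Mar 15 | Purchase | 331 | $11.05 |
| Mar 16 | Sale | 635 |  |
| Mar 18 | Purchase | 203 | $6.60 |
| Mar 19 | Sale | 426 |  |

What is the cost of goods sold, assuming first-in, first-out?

COGS = $17,271.45

Mar 14, 733 sold [FIFO — oldest first]: 192 @ $7.50 + 393 @ $9.05 + 148 @ $9.65 = $6,424.85
Mar 16, 635 sold [FIFO — oldest first]: 125 @ $9.65 + 59 @ $7.55 + 93 @ $10.55 + 352 @ $11.05 + 6 @ $11.05 = $6,588.75
Mar 19, 426 sold [FIFO — oldest first]: 325 @ $11.05 + 101 @ $6.60 = $4,257.85
Total COGS = $6,424.85 + $6,588.75 + $4,257.85 = $17,271.45
Ending inventory: 102 @ $6.60 = $673.20
Check: goods available $17,944.65 = COGS $17,271.45 + ending $673.20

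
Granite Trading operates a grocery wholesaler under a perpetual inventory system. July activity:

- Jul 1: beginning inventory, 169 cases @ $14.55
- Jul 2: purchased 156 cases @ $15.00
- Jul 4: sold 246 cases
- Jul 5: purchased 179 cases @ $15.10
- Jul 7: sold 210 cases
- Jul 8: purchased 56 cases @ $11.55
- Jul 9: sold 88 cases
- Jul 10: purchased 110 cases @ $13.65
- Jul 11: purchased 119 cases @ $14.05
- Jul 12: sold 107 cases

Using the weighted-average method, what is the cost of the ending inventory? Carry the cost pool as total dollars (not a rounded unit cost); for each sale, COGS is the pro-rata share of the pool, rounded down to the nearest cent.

After Jul 1: 169 on hand, pool $2,458.95 (≈ $14.5500 each)
After Jul 2: 325 on hand, pool $4,798.95 (≈ $14.7660 each)
Jul 4, sell 246: 246/325 × $4,798.95 → $3,632.43
After Jul 5: 258 on hand, pool $3,869.42 (≈ $14.9978 each)
Jul 7, sell 210: 210/258 × $3,869.42 → $3,149.52
After Jul 8: 104 on hand, pool $1,366.70 (≈ $13.1413 each)
Jul 9, sell 88: 88/104 × $1,366.70 → $1,156.43
After Jul 10: 126 on hand, pool $1,711.77 (≈ $13.5855 each)
After Jul 11: 245 on hand, pool $3,383.72 (≈ $13.8111 each)
Jul 12, sell 107: 107/245 × $3,383.72 → $1,477.78
Total COGS = $3,632.43 + $3,149.52 + $1,156.43 + $1,477.78 = $9,416.16
Ending inventory (cost pool remaining) = $1,905.94
Check: goods available $11,322.10 = COGS $9,416.16 + ending $1,905.94

Ending inventory = $1,905.94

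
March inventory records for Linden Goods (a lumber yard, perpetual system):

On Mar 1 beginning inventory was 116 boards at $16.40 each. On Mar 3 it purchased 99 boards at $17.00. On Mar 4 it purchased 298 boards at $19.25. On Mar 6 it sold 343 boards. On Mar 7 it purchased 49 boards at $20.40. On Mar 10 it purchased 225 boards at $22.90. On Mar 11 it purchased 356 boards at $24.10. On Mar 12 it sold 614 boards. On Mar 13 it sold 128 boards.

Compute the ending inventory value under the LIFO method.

Mar 6, 343 sold [LIFO — newest first]: 298 @ $19.25 + 45 @ $17.00 = $6,501.50
Mar 12, 614 sold [LIFO — newest first]: 356 @ $24.10 + 225 @ $22.90 + 33 @ $20.40 = $14,405.30
Mar 13, 128 sold [LIFO — newest first]: 16 @ $20.40 + 54 @ $17.00 + 58 @ $16.40 = $2,195.60
Total COGS = $6,501.50 + $14,405.30 + $2,195.60 = $23,102.40
Ending inventory: 58 @ $16.40 = $951.20

Ending inventory = $951.20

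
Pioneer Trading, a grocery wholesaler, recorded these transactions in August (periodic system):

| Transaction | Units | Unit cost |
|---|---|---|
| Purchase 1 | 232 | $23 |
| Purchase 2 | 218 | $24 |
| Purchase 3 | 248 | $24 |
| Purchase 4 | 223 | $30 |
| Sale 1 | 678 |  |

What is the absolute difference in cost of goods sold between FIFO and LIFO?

$1,570

FIFO COGS: 232 @ $23 + 218 @ $24 + 228 @ $24 = $16,040
LIFO COGS: 223 @ $30 + 248 @ $24 + 207 @ $24 = $17,610
Difference = |$16,040 − $17,610| = $1,570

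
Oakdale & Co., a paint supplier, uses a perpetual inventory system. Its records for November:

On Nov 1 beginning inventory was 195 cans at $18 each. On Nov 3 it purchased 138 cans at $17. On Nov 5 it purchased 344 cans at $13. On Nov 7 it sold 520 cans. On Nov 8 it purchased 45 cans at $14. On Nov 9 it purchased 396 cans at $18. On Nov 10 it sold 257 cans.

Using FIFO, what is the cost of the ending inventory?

Nov 7, 520 sold [FIFO — oldest first]: 195 @ $18 + 138 @ $17 + 187 @ $13 = $8,287
Nov 10, 257 sold [FIFO — oldest first]: 157 @ $13 + 45 @ $14 + 55 @ $18 = $3,661
Total COGS = $8,287 + $3,661 = $11,948
Ending inventory: 341 @ $18 = $6,138
Check: goods available $18,086 = COGS $11,948 + ending $6,138

Ending inventory = $6,138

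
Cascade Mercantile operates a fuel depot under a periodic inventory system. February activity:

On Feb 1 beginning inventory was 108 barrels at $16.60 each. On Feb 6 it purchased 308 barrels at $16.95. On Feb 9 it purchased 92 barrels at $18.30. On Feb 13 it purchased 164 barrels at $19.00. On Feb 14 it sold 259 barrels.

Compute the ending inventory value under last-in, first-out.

Feb 14, 259 sold [LIFO — newest first]: 164 @ $19.00 + 92 @ $18.30 + 3 @ $16.95 = $4,850.45
Ending inventory: 108 @ $16.60 + 305 @ $16.95 = $6,962.55
Check: goods available $11,813.00 = COGS $4,850.45 + ending $6,962.55

Ending inventory = $6,962.55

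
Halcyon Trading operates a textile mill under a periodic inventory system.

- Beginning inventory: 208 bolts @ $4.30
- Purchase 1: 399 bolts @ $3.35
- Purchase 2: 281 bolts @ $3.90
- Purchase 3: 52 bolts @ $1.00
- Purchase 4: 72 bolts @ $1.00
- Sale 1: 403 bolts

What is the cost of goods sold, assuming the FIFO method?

COGS = $1,547.65

Sale 1 (403) [FIFO — oldest first]: 208 @ $4.30 + 195 @ $3.35 = $1,547.65
Ending inventory: 204 @ $3.35 + 281 @ $3.90 + 52 @ $1.00 + 72 @ $1.00 = $1,903.30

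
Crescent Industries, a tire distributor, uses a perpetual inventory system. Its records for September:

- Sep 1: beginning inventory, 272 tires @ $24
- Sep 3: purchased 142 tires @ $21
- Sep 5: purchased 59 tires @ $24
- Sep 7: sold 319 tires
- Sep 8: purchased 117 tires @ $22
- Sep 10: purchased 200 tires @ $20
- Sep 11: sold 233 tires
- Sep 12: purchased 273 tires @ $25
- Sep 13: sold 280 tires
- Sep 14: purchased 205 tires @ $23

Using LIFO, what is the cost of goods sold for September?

COGS = $18,935

Sep 7, 319 sold [LIFO — newest first]: 59 @ $24 + 142 @ $21 + 118 @ $24 = $7,230
Sep 11, 233 sold [LIFO — newest first]: 200 @ $20 + 33 @ $22 = $4,726
Sep 13, 280 sold [LIFO — newest first]: 273 @ $25 + 7 @ $22 = $6,979
Total COGS = $7,230 + $4,726 + $6,979 = $18,935
Ending inventory: 154 @ $24 + 77 @ $22 + 205 @ $23 = $10,105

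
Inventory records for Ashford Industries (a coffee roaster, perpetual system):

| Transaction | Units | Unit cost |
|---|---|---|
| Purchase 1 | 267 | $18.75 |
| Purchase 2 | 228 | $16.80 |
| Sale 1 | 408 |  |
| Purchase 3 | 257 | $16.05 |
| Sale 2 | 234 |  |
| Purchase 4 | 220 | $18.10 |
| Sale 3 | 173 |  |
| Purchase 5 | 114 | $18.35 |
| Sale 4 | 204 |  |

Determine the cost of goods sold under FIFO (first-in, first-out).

COGS = $17,805.95

Sale 1 (408) [FIFO — oldest first]: 267 @ $18.75 + 141 @ $16.80 = $7,375.05
Sale 2 (234) [FIFO — oldest first]: 87 @ $16.80 + 147 @ $16.05 = $3,820.95
Sale 3 (173) [FIFO — oldest first]: 110 @ $16.05 + 63 @ $18.10 = $2,905.80
Sale 4 (204) [FIFO — oldest first]: 157 @ $18.10 + 47 @ $18.35 = $3,704.15
Total COGS = $7,375.05 + $3,820.95 + $2,905.80 + $3,704.15 = $17,805.95
Ending inventory: 67 @ $18.35 = $1,229.45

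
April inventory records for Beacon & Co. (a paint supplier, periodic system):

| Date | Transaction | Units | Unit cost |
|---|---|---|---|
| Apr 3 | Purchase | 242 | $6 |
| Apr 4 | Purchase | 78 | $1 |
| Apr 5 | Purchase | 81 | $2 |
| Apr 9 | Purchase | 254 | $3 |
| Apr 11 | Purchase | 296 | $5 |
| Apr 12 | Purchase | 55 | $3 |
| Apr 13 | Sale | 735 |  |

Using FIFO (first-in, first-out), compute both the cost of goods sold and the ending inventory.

Apr 13, 735 sold [FIFO — oldest first]: 242 @ $6 + 78 @ $1 + 81 @ $2 + 254 @ $3 + 80 @ $5 = $2,854
Ending inventory: 216 @ $5 + 55 @ $3 = $1,245

COGS = $2,854; ending inventory = $1,245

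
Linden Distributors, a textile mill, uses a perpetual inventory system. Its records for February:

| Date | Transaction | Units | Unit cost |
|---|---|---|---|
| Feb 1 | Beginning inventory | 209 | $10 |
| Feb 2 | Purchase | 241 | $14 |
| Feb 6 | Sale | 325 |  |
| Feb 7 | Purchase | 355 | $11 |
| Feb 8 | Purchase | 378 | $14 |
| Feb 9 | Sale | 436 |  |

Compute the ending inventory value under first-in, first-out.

Feb 6, 325 sold [FIFO — oldest first]: 209 @ $10 + 116 @ $14 = $3,714
Feb 9, 436 sold [FIFO — oldest first]: 125 @ $14 + 311 @ $11 = $5,171
Total COGS = $3,714 + $5,171 = $8,885
Ending inventory: 44 @ $11 + 378 @ $14 = $5,776
Check: goods available $14,661 = COGS $8,885 + ending $5,776

Ending inventory = $5,776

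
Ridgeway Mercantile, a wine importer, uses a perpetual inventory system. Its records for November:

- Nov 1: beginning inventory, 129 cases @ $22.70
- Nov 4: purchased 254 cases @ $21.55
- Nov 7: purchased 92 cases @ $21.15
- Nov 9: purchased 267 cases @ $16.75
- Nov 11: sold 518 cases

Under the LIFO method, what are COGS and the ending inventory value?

COGS = $9,844.50; ending inventory = $4,975.55

Nov 11, 518 sold [LIFO — newest first]: 267 @ $16.75 + 92 @ $21.15 + 159 @ $21.55 = $9,844.50
Ending inventory: 129 @ $22.70 + 95 @ $21.55 = $4,975.55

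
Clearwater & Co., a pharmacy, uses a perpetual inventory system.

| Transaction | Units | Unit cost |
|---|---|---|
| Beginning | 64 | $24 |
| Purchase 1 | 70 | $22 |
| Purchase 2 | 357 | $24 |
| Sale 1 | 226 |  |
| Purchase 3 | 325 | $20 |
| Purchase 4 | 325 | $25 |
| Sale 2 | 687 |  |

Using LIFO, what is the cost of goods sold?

COGS = $20,937

Sale 1 (226) [LIFO — newest first]: 226 @ $24 = $5,424
Sale 2 (687) [LIFO — newest first]: 325 @ $25 + 325 @ $20 + 37 @ $24 = $15,513
Total COGS = $5,424 + $15,513 = $20,937
Ending inventory: 64 @ $24 + 70 @ $22 + 94 @ $24 = $5,332
Check: goods available $26,269 = COGS $20,937 + ending $5,332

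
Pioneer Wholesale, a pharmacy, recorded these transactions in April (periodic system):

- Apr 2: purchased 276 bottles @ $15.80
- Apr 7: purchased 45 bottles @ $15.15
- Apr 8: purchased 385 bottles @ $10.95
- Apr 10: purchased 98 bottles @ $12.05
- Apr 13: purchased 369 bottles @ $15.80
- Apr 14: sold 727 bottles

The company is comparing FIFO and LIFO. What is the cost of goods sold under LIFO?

FIFO COGS: 276 @ $15.80 + 45 @ $15.15 + 385 @ $10.95 + 21 @ $12.05 = $9,511.35
LIFO COGS: 369 @ $15.80 + 98 @ $12.05 + 260 @ $10.95 = $9,858.10

COGS = $9,858.10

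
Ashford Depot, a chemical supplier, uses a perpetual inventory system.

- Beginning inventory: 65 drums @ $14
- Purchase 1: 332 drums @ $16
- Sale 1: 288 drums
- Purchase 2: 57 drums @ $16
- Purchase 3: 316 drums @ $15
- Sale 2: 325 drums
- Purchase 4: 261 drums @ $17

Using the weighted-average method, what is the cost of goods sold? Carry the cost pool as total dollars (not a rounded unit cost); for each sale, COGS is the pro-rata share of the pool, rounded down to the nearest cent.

COGS = $9,476.55

After Beginning: 65 on hand, pool $910.00 (≈ $14.0000 each)
After Purchase 1: 397 on hand, pool $6,222.00 (≈ $15.6725 each)
Sale 1, sell 288: 288/397 × $6,222.00 → $4,513.69
After Purchase 2: 166 on hand, pool $2,620.31 (≈ $15.7850 each)
After Purchase 3: 482 on hand, pool $7,360.31 (≈ $15.2704 each)
Sale 2, sell 325: 325/482 × $7,360.31 → $4,962.86
After Purchase 4: 418 on hand, pool $6,834.45 (≈ $16.3504 each)
Total COGS = $4,513.69 + $4,962.86 = $9,476.55
Ending inventory (cost pool remaining) = $6,834.45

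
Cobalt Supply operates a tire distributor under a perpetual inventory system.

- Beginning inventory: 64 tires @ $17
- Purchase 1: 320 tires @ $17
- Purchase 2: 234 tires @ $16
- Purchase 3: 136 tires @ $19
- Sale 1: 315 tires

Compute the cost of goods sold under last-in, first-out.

Sale 1 (315) [LIFO — newest first]: 136 @ $19 + 179 @ $16 = $5,448
Ending inventory: 64 @ $17 + 320 @ $17 + 55 @ $16 = $7,408
Check: goods available $12,856 = COGS $5,448 + ending $7,408

COGS = $5,448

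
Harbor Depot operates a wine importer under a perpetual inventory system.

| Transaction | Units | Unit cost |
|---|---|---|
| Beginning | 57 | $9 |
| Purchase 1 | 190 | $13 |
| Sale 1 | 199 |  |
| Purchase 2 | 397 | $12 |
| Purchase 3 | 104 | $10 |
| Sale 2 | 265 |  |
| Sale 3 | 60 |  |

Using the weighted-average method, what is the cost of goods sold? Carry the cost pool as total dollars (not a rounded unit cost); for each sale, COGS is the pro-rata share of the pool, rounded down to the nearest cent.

After Beginning: 57 on hand, pool $513.00 (≈ $9.0000 each)
After Purchase 1: 247 on hand, pool $2,983.00 (≈ $12.0769 each)
Sale 1, sell 199: 199/247 × $2,983.00 → $2,403.30
After Purchase 2: 445 on hand, pool $5,343.70 (≈ $12.0083 each)
After Purchase 3: 549 on hand, pool $6,383.70 (≈ $11.6279 each)
Sale 2, sell 265: 265/549 × $6,383.70 → $3,081.38
Sale 3, sell 60: 60/284 × $3,302.32 → $697.67
Total COGS = $2,403.30 + $3,081.38 + $697.67 = $6,182.35
Ending inventory (cost pool remaining) = $2,604.65
Check: goods available $8,787.00 = COGS $6,182.35 + ending $2,604.65

COGS = $6,182.35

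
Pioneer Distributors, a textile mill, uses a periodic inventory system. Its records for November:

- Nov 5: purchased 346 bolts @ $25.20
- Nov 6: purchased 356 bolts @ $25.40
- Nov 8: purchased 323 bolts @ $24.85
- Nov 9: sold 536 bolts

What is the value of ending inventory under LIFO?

Ending inventory = $12,351.40

Nov 9, 536 sold [LIFO — newest first]: 323 @ $24.85 + 213 @ $25.40 = $13,436.75
Ending inventory: 346 @ $25.20 + 143 @ $25.40 = $12,351.40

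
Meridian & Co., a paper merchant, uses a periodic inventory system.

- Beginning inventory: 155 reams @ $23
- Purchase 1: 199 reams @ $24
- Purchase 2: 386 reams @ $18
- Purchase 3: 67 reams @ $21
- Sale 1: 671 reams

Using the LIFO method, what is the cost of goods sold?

COGS = $13,568

Sale 1 (671) [LIFO — newest first]: 67 @ $21 + 386 @ $18 + 199 @ $24 + 19 @ $23 = $13,568
Ending inventory: 136 @ $23 = $3,128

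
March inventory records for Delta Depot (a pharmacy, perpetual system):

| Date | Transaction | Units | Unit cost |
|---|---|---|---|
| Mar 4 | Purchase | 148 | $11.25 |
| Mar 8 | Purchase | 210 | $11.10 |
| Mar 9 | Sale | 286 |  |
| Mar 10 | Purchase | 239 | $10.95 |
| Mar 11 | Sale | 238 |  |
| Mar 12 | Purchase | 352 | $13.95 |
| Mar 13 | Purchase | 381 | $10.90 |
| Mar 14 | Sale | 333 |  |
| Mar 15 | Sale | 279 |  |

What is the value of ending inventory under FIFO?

Ending inventory = $2,114.60

Mar 9, 286 sold [FIFO — oldest first]: 148 @ $11.25 + 138 @ $11.10 = $3,196.80
Mar 11, 238 sold [FIFO — oldest first]: 72 @ $11.10 + 166 @ $10.95 = $2,616.90
Mar 14, 333 sold [FIFO — oldest first]: 73 @ $10.95 + 260 @ $13.95 = $4,426.35
Mar 15, 279 sold [FIFO — oldest first]: 92 @ $13.95 + 187 @ $10.90 = $3,321.70
Total COGS = $3,196.80 + $2,616.90 + $4,426.35 + $3,321.70 = $13,561.75
Ending inventory: 194 @ $10.90 = $2,114.60
Check: goods available $15,676.35 = COGS $13,561.75 + ending $2,114.60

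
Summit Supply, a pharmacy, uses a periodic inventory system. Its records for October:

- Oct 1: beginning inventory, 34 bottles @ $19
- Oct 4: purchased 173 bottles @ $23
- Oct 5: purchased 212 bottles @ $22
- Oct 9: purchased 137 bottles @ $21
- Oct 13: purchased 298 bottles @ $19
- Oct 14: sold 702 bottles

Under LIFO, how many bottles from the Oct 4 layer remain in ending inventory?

118

Oct 14, 702 sold [LIFO — newest first]: 298 @ $19 + 137 @ $21 + 212 @ $22 + 55 @ $23 = $14,468
Ending inventory: 34 @ $19 + 118 @ $23 = $3,360
Check: goods available $17,828 = COGS $14,468 + ending $3,360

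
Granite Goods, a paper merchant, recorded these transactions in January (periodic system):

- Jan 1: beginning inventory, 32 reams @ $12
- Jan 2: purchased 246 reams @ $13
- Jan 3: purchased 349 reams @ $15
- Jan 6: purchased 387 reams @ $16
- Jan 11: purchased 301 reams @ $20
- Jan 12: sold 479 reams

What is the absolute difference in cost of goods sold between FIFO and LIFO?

$2,271

FIFO COGS: 32 @ $12 + 246 @ $13 + 201 @ $15 = $6,597
LIFO COGS: 301 @ $20 + 178 @ $16 = $8,868
Difference = |$6,597 − $8,868| = $2,271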